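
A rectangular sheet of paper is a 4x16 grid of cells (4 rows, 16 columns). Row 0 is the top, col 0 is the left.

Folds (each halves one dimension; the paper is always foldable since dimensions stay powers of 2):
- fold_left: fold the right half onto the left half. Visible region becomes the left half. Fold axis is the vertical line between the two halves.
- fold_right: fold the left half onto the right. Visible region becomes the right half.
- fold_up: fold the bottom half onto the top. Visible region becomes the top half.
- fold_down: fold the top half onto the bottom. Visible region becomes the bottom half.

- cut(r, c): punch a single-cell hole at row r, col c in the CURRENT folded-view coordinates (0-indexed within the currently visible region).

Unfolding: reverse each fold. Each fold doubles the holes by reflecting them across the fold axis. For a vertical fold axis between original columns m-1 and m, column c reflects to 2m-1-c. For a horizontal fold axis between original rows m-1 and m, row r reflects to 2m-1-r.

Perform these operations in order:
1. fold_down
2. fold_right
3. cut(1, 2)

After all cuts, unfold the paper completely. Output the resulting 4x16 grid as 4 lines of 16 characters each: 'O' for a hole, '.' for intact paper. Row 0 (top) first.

Answer: .....O....O.....
................
................
.....O....O.....

Derivation:
Op 1 fold_down: fold axis h@2; visible region now rows[2,4) x cols[0,16) = 2x16
Op 2 fold_right: fold axis v@8; visible region now rows[2,4) x cols[8,16) = 2x8
Op 3 cut(1, 2): punch at orig (3,10); cuts so far [(3, 10)]; region rows[2,4) x cols[8,16) = 2x8
Unfold 1 (reflect across v@8): 2 holes -> [(3, 5), (3, 10)]
Unfold 2 (reflect across h@2): 4 holes -> [(0, 5), (0, 10), (3, 5), (3, 10)]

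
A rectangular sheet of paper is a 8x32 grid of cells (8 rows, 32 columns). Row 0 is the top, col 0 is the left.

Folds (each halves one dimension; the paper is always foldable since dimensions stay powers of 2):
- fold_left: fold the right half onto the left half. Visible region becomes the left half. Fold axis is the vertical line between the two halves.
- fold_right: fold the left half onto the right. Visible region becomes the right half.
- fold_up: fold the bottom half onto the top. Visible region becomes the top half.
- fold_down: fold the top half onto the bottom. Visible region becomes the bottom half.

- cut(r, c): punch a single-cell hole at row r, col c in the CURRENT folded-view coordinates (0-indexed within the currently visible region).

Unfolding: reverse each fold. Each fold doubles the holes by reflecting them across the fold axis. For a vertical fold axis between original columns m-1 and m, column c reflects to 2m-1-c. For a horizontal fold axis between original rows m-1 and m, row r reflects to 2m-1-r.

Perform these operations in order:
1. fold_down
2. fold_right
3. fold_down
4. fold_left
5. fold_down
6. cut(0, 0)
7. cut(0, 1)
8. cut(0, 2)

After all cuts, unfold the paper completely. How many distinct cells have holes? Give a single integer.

Op 1 fold_down: fold axis h@4; visible region now rows[4,8) x cols[0,32) = 4x32
Op 2 fold_right: fold axis v@16; visible region now rows[4,8) x cols[16,32) = 4x16
Op 3 fold_down: fold axis h@6; visible region now rows[6,8) x cols[16,32) = 2x16
Op 4 fold_left: fold axis v@24; visible region now rows[6,8) x cols[16,24) = 2x8
Op 5 fold_down: fold axis h@7; visible region now rows[7,8) x cols[16,24) = 1x8
Op 6 cut(0, 0): punch at orig (7,16); cuts so far [(7, 16)]; region rows[7,8) x cols[16,24) = 1x8
Op 7 cut(0, 1): punch at orig (7,17); cuts so far [(7, 16), (7, 17)]; region rows[7,8) x cols[16,24) = 1x8
Op 8 cut(0, 2): punch at orig (7,18); cuts so far [(7, 16), (7, 17), (7, 18)]; region rows[7,8) x cols[16,24) = 1x8
Unfold 1 (reflect across h@7): 6 holes -> [(6, 16), (6, 17), (6, 18), (7, 16), (7, 17), (7, 18)]
Unfold 2 (reflect across v@24): 12 holes -> [(6, 16), (6, 17), (6, 18), (6, 29), (6, 30), (6, 31), (7, 16), (7, 17), (7, 18), (7, 29), (7, 30), (7, 31)]
Unfold 3 (reflect across h@6): 24 holes -> [(4, 16), (4, 17), (4, 18), (4, 29), (4, 30), (4, 31), (5, 16), (5, 17), (5, 18), (5, 29), (5, 30), (5, 31), (6, 16), (6, 17), (6, 18), (6, 29), (6, 30), (6, 31), (7, 16), (7, 17), (7, 18), (7, 29), (7, 30), (7, 31)]
Unfold 4 (reflect across v@16): 48 holes -> [(4, 0), (4, 1), (4, 2), (4, 13), (4, 14), (4, 15), (4, 16), (4, 17), (4, 18), (4, 29), (4, 30), (4, 31), (5, 0), (5, 1), (5, 2), (5, 13), (5, 14), (5, 15), (5, 16), (5, 17), (5, 18), (5, 29), (5, 30), (5, 31), (6, 0), (6, 1), (6, 2), (6, 13), (6, 14), (6, 15), (6, 16), (6, 17), (6, 18), (6, 29), (6, 30), (6, 31), (7, 0), (7, 1), (7, 2), (7, 13), (7, 14), (7, 15), (7, 16), (7, 17), (7, 18), (7, 29), (7, 30), (7, 31)]
Unfold 5 (reflect across h@4): 96 holes -> [(0, 0), (0, 1), (0, 2), (0, 13), (0, 14), (0, 15), (0, 16), (0, 17), (0, 18), (0, 29), (0, 30), (0, 31), (1, 0), (1, 1), (1, 2), (1, 13), (1, 14), (1, 15), (1, 16), (1, 17), (1, 18), (1, 29), (1, 30), (1, 31), (2, 0), (2, 1), (2, 2), (2, 13), (2, 14), (2, 15), (2, 16), (2, 17), (2, 18), (2, 29), (2, 30), (2, 31), (3, 0), (3, 1), (3, 2), (3, 13), (3, 14), (3, 15), (3, 16), (3, 17), (3, 18), (3, 29), (3, 30), (3, 31), (4, 0), (4, 1), (4, 2), (4, 13), (4, 14), (4, 15), (4, 16), (4, 17), (4, 18), (4, 29), (4, 30), (4, 31), (5, 0), (5, 1), (5, 2), (5, 13), (5, 14), (5, 15), (5, 16), (5, 17), (5, 18), (5, 29), (5, 30), (5, 31), (6, 0), (6, 1), (6, 2), (6, 13), (6, 14), (6, 15), (6, 16), (6, 17), (6, 18), (6, 29), (6, 30), (6, 31), (7, 0), (7, 1), (7, 2), (7, 13), (7, 14), (7, 15), (7, 16), (7, 17), (7, 18), (7, 29), (7, 30), (7, 31)]

Answer: 96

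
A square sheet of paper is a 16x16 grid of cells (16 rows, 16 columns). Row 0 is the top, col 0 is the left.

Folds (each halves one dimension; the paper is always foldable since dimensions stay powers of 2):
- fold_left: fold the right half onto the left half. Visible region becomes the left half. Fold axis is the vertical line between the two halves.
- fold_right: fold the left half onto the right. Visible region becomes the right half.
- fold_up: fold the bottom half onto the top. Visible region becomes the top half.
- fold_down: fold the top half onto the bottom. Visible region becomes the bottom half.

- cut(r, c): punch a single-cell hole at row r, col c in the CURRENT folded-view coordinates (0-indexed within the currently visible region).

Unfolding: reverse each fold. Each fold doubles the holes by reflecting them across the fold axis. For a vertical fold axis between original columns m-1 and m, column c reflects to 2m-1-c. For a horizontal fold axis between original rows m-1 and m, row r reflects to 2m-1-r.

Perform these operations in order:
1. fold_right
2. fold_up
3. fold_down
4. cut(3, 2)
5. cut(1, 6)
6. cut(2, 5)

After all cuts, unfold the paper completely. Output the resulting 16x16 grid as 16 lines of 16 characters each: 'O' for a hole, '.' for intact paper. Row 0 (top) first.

Answer: .....O....O.....
..O..........O..
.O............O.
................
................
.O............O.
..O..........O..
.....O....O.....
.....O....O.....
..O..........O..
.O............O.
................
................
.O............O.
..O..........O..
.....O....O.....

Derivation:
Op 1 fold_right: fold axis v@8; visible region now rows[0,16) x cols[8,16) = 16x8
Op 2 fold_up: fold axis h@8; visible region now rows[0,8) x cols[8,16) = 8x8
Op 3 fold_down: fold axis h@4; visible region now rows[4,8) x cols[8,16) = 4x8
Op 4 cut(3, 2): punch at orig (7,10); cuts so far [(7, 10)]; region rows[4,8) x cols[8,16) = 4x8
Op 5 cut(1, 6): punch at orig (5,14); cuts so far [(5, 14), (7, 10)]; region rows[4,8) x cols[8,16) = 4x8
Op 6 cut(2, 5): punch at orig (6,13); cuts so far [(5, 14), (6, 13), (7, 10)]; region rows[4,8) x cols[8,16) = 4x8
Unfold 1 (reflect across h@4): 6 holes -> [(0, 10), (1, 13), (2, 14), (5, 14), (6, 13), (7, 10)]
Unfold 2 (reflect across h@8): 12 holes -> [(0, 10), (1, 13), (2, 14), (5, 14), (6, 13), (7, 10), (8, 10), (9, 13), (10, 14), (13, 14), (14, 13), (15, 10)]
Unfold 3 (reflect across v@8): 24 holes -> [(0, 5), (0, 10), (1, 2), (1, 13), (2, 1), (2, 14), (5, 1), (5, 14), (6, 2), (6, 13), (7, 5), (7, 10), (8, 5), (8, 10), (9, 2), (9, 13), (10, 1), (10, 14), (13, 1), (13, 14), (14, 2), (14, 13), (15, 5), (15, 10)]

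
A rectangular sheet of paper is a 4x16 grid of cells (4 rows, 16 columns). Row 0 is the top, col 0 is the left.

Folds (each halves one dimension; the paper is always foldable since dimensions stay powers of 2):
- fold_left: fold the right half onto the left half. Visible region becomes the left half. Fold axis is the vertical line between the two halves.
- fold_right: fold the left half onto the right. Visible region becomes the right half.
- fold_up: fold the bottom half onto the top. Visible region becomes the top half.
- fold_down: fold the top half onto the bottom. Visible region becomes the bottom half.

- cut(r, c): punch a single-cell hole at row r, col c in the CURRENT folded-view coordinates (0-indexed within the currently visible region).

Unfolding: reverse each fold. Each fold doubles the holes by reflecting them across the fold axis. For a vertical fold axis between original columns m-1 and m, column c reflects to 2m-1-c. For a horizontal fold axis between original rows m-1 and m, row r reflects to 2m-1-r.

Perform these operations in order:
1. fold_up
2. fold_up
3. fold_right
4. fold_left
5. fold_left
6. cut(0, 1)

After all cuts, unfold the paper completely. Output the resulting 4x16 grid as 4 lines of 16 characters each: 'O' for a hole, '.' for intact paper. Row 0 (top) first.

Answer: .OO..OO..OO..OO.
.OO..OO..OO..OO.
.OO..OO..OO..OO.
.OO..OO..OO..OO.

Derivation:
Op 1 fold_up: fold axis h@2; visible region now rows[0,2) x cols[0,16) = 2x16
Op 2 fold_up: fold axis h@1; visible region now rows[0,1) x cols[0,16) = 1x16
Op 3 fold_right: fold axis v@8; visible region now rows[0,1) x cols[8,16) = 1x8
Op 4 fold_left: fold axis v@12; visible region now rows[0,1) x cols[8,12) = 1x4
Op 5 fold_left: fold axis v@10; visible region now rows[0,1) x cols[8,10) = 1x2
Op 6 cut(0, 1): punch at orig (0,9); cuts so far [(0, 9)]; region rows[0,1) x cols[8,10) = 1x2
Unfold 1 (reflect across v@10): 2 holes -> [(0, 9), (0, 10)]
Unfold 2 (reflect across v@12): 4 holes -> [(0, 9), (0, 10), (0, 13), (0, 14)]
Unfold 3 (reflect across v@8): 8 holes -> [(0, 1), (0, 2), (0, 5), (0, 6), (0, 9), (0, 10), (0, 13), (0, 14)]
Unfold 4 (reflect across h@1): 16 holes -> [(0, 1), (0, 2), (0, 5), (0, 6), (0, 9), (0, 10), (0, 13), (0, 14), (1, 1), (1, 2), (1, 5), (1, 6), (1, 9), (1, 10), (1, 13), (1, 14)]
Unfold 5 (reflect across h@2): 32 holes -> [(0, 1), (0, 2), (0, 5), (0, 6), (0, 9), (0, 10), (0, 13), (0, 14), (1, 1), (1, 2), (1, 5), (1, 6), (1, 9), (1, 10), (1, 13), (1, 14), (2, 1), (2, 2), (2, 5), (2, 6), (2, 9), (2, 10), (2, 13), (2, 14), (3, 1), (3, 2), (3, 5), (3, 6), (3, 9), (3, 10), (3, 13), (3, 14)]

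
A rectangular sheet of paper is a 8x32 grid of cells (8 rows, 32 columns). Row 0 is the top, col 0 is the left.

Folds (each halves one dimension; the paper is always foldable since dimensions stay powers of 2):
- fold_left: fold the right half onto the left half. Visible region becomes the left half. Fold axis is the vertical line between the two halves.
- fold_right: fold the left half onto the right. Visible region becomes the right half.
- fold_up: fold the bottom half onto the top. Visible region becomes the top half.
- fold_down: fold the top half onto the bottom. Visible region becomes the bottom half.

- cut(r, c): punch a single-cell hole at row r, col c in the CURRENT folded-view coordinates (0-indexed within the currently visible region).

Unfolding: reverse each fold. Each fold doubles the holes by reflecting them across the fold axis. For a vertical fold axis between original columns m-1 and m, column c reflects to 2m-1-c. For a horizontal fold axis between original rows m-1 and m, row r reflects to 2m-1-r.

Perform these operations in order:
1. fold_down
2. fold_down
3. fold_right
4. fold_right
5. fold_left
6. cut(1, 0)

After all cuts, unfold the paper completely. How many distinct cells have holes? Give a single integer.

Op 1 fold_down: fold axis h@4; visible region now rows[4,8) x cols[0,32) = 4x32
Op 2 fold_down: fold axis h@6; visible region now rows[6,8) x cols[0,32) = 2x32
Op 3 fold_right: fold axis v@16; visible region now rows[6,8) x cols[16,32) = 2x16
Op 4 fold_right: fold axis v@24; visible region now rows[6,8) x cols[24,32) = 2x8
Op 5 fold_left: fold axis v@28; visible region now rows[6,8) x cols[24,28) = 2x4
Op 6 cut(1, 0): punch at orig (7,24); cuts so far [(7, 24)]; region rows[6,8) x cols[24,28) = 2x4
Unfold 1 (reflect across v@28): 2 holes -> [(7, 24), (7, 31)]
Unfold 2 (reflect across v@24): 4 holes -> [(7, 16), (7, 23), (7, 24), (7, 31)]
Unfold 3 (reflect across v@16): 8 holes -> [(7, 0), (7, 7), (7, 8), (7, 15), (7, 16), (7, 23), (7, 24), (7, 31)]
Unfold 4 (reflect across h@6): 16 holes -> [(4, 0), (4, 7), (4, 8), (4, 15), (4, 16), (4, 23), (4, 24), (4, 31), (7, 0), (7, 7), (7, 8), (7, 15), (7, 16), (7, 23), (7, 24), (7, 31)]
Unfold 5 (reflect across h@4): 32 holes -> [(0, 0), (0, 7), (0, 8), (0, 15), (0, 16), (0, 23), (0, 24), (0, 31), (3, 0), (3, 7), (3, 8), (3, 15), (3, 16), (3, 23), (3, 24), (3, 31), (4, 0), (4, 7), (4, 8), (4, 15), (4, 16), (4, 23), (4, 24), (4, 31), (7, 0), (7, 7), (7, 8), (7, 15), (7, 16), (7, 23), (7, 24), (7, 31)]

Answer: 32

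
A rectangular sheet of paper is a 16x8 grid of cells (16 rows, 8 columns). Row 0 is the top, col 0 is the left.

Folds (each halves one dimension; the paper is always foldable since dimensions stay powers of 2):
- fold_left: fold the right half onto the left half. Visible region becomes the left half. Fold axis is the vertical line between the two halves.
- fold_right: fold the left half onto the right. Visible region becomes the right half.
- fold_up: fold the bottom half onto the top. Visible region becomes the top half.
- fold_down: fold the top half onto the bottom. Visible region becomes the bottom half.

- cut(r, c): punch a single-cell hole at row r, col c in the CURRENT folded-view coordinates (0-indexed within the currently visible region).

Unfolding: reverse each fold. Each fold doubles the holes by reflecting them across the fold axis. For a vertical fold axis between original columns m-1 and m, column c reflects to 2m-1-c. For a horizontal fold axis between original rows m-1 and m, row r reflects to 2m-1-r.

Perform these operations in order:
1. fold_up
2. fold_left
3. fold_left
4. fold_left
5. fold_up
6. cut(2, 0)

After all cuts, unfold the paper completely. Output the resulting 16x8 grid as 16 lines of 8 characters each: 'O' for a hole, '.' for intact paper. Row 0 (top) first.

Op 1 fold_up: fold axis h@8; visible region now rows[0,8) x cols[0,8) = 8x8
Op 2 fold_left: fold axis v@4; visible region now rows[0,8) x cols[0,4) = 8x4
Op 3 fold_left: fold axis v@2; visible region now rows[0,8) x cols[0,2) = 8x2
Op 4 fold_left: fold axis v@1; visible region now rows[0,8) x cols[0,1) = 8x1
Op 5 fold_up: fold axis h@4; visible region now rows[0,4) x cols[0,1) = 4x1
Op 6 cut(2, 0): punch at orig (2,0); cuts so far [(2, 0)]; region rows[0,4) x cols[0,1) = 4x1
Unfold 1 (reflect across h@4): 2 holes -> [(2, 0), (5, 0)]
Unfold 2 (reflect across v@1): 4 holes -> [(2, 0), (2, 1), (5, 0), (5, 1)]
Unfold 3 (reflect across v@2): 8 holes -> [(2, 0), (2, 1), (2, 2), (2, 3), (5, 0), (5, 1), (5, 2), (5, 3)]
Unfold 4 (reflect across v@4): 16 holes -> [(2, 0), (2, 1), (2, 2), (2, 3), (2, 4), (2, 5), (2, 6), (2, 7), (5, 0), (5, 1), (5, 2), (5, 3), (5, 4), (5, 5), (5, 6), (5, 7)]
Unfold 5 (reflect across h@8): 32 holes -> [(2, 0), (2, 1), (2, 2), (2, 3), (2, 4), (2, 5), (2, 6), (2, 7), (5, 0), (5, 1), (5, 2), (5, 3), (5, 4), (5, 5), (5, 6), (5, 7), (10, 0), (10, 1), (10, 2), (10, 3), (10, 4), (10, 5), (10, 6), (10, 7), (13, 0), (13, 1), (13, 2), (13, 3), (13, 4), (13, 5), (13, 6), (13, 7)]

Answer: ........
........
OOOOOOOO
........
........
OOOOOOOO
........
........
........
........
OOOOOOOO
........
........
OOOOOOOO
........
........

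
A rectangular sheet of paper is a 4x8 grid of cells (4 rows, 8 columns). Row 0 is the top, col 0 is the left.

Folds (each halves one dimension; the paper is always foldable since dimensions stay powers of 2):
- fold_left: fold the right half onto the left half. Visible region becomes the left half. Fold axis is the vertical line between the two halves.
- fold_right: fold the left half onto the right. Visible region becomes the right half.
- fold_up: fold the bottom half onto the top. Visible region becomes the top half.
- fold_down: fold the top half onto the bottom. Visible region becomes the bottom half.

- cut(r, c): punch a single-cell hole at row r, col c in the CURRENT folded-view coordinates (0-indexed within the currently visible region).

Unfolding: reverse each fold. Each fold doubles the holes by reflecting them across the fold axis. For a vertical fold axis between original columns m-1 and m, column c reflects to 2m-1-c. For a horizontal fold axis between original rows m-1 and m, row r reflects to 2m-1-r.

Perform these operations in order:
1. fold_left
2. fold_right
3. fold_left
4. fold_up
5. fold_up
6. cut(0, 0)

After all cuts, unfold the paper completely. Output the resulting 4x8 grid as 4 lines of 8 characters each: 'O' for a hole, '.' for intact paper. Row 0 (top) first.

Answer: OOOOOOOO
OOOOOOOO
OOOOOOOO
OOOOOOOO

Derivation:
Op 1 fold_left: fold axis v@4; visible region now rows[0,4) x cols[0,4) = 4x4
Op 2 fold_right: fold axis v@2; visible region now rows[0,4) x cols[2,4) = 4x2
Op 3 fold_left: fold axis v@3; visible region now rows[0,4) x cols[2,3) = 4x1
Op 4 fold_up: fold axis h@2; visible region now rows[0,2) x cols[2,3) = 2x1
Op 5 fold_up: fold axis h@1; visible region now rows[0,1) x cols[2,3) = 1x1
Op 6 cut(0, 0): punch at orig (0,2); cuts so far [(0, 2)]; region rows[0,1) x cols[2,3) = 1x1
Unfold 1 (reflect across h@1): 2 holes -> [(0, 2), (1, 2)]
Unfold 2 (reflect across h@2): 4 holes -> [(0, 2), (1, 2), (2, 2), (3, 2)]
Unfold 3 (reflect across v@3): 8 holes -> [(0, 2), (0, 3), (1, 2), (1, 3), (2, 2), (2, 3), (3, 2), (3, 3)]
Unfold 4 (reflect across v@2): 16 holes -> [(0, 0), (0, 1), (0, 2), (0, 3), (1, 0), (1, 1), (1, 2), (1, 3), (2, 0), (2, 1), (2, 2), (2, 3), (3, 0), (3, 1), (3, 2), (3, 3)]
Unfold 5 (reflect across v@4): 32 holes -> [(0, 0), (0, 1), (0, 2), (0, 3), (0, 4), (0, 5), (0, 6), (0, 7), (1, 0), (1, 1), (1, 2), (1, 3), (1, 4), (1, 5), (1, 6), (1, 7), (2, 0), (2, 1), (2, 2), (2, 3), (2, 4), (2, 5), (2, 6), (2, 7), (3, 0), (3, 1), (3, 2), (3, 3), (3, 4), (3, 5), (3, 6), (3, 7)]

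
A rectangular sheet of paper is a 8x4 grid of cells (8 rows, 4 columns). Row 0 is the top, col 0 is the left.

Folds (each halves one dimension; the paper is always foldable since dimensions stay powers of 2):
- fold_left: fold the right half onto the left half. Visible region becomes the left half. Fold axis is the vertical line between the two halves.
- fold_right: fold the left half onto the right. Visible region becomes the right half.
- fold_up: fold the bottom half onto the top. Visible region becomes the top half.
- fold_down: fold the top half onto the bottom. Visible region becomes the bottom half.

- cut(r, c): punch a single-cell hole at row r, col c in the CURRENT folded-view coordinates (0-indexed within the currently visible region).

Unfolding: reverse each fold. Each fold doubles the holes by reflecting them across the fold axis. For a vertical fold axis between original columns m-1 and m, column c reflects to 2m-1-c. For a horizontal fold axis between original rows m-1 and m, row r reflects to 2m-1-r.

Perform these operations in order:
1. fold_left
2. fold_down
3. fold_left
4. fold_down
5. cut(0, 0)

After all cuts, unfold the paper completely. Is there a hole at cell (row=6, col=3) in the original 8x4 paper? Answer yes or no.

Op 1 fold_left: fold axis v@2; visible region now rows[0,8) x cols[0,2) = 8x2
Op 2 fold_down: fold axis h@4; visible region now rows[4,8) x cols[0,2) = 4x2
Op 3 fold_left: fold axis v@1; visible region now rows[4,8) x cols[0,1) = 4x1
Op 4 fold_down: fold axis h@6; visible region now rows[6,8) x cols[0,1) = 2x1
Op 5 cut(0, 0): punch at orig (6,0); cuts so far [(6, 0)]; region rows[6,8) x cols[0,1) = 2x1
Unfold 1 (reflect across h@6): 2 holes -> [(5, 0), (6, 0)]
Unfold 2 (reflect across v@1): 4 holes -> [(5, 0), (5, 1), (6, 0), (6, 1)]
Unfold 3 (reflect across h@4): 8 holes -> [(1, 0), (1, 1), (2, 0), (2, 1), (5, 0), (5, 1), (6, 0), (6, 1)]
Unfold 4 (reflect across v@2): 16 holes -> [(1, 0), (1, 1), (1, 2), (1, 3), (2, 0), (2, 1), (2, 2), (2, 3), (5, 0), (5, 1), (5, 2), (5, 3), (6, 0), (6, 1), (6, 2), (6, 3)]
Holes: [(1, 0), (1, 1), (1, 2), (1, 3), (2, 0), (2, 1), (2, 2), (2, 3), (5, 0), (5, 1), (5, 2), (5, 3), (6, 0), (6, 1), (6, 2), (6, 3)]

Answer: yes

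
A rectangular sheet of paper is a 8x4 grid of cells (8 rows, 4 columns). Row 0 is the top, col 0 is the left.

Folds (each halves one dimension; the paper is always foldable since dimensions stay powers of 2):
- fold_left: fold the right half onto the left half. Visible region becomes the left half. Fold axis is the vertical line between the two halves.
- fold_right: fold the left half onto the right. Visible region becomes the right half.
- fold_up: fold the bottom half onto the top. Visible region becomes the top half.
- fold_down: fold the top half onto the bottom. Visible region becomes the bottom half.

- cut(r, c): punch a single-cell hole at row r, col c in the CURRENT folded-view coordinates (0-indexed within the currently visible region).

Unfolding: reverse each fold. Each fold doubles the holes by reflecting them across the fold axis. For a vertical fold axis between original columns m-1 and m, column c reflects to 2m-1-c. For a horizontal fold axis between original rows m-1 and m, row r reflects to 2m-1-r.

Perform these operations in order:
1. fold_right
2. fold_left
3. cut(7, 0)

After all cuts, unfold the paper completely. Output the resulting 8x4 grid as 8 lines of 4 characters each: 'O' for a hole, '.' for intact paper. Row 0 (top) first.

Op 1 fold_right: fold axis v@2; visible region now rows[0,8) x cols[2,4) = 8x2
Op 2 fold_left: fold axis v@3; visible region now rows[0,8) x cols[2,3) = 8x1
Op 3 cut(7, 0): punch at orig (7,2); cuts so far [(7, 2)]; region rows[0,8) x cols[2,3) = 8x1
Unfold 1 (reflect across v@3): 2 holes -> [(7, 2), (7, 3)]
Unfold 2 (reflect across v@2): 4 holes -> [(7, 0), (7, 1), (7, 2), (7, 3)]

Answer: ....
....
....
....
....
....
....
OOOO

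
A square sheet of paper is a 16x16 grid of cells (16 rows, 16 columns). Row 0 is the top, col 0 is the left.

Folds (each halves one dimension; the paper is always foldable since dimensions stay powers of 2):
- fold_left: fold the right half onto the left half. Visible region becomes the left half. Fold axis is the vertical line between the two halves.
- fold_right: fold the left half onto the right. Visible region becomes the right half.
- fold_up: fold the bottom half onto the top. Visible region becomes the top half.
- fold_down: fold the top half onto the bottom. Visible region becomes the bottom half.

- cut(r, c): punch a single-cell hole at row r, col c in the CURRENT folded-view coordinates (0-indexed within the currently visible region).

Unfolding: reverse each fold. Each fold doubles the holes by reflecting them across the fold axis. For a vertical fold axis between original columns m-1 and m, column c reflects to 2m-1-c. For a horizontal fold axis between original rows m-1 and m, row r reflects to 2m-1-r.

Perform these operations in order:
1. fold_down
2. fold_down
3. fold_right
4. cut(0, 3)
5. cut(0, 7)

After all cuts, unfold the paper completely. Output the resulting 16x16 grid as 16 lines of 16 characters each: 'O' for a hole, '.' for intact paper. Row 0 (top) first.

Op 1 fold_down: fold axis h@8; visible region now rows[8,16) x cols[0,16) = 8x16
Op 2 fold_down: fold axis h@12; visible region now rows[12,16) x cols[0,16) = 4x16
Op 3 fold_right: fold axis v@8; visible region now rows[12,16) x cols[8,16) = 4x8
Op 4 cut(0, 3): punch at orig (12,11); cuts so far [(12, 11)]; region rows[12,16) x cols[8,16) = 4x8
Op 5 cut(0, 7): punch at orig (12,15); cuts so far [(12, 11), (12, 15)]; region rows[12,16) x cols[8,16) = 4x8
Unfold 1 (reflect across v@8): 4 holes -> [(12, 0), (12, 4), (12, 11), (12, 15)]
Unfold 2 (reflect across h@12): 8 holes -> [(11, 0), (11, 4), (11, 11), (11, 15), (12, 0), (12, 4), (12, 11), (12, 15)]
Unfold 3 (reflect across h@8): 16 holes -> [(3, 0), (3, 4), (3, 11), (3, 15), (4, 0), (4, 4), (4, 11), (4, 15), (11, 0), (11, 4), (11, 11), (11, 15), (12, 0), (12, 4), (12, 11), (12, 15)]

Answer: ................
................
................
O...O......O...O
O...O......O...O
................
................
................
................
................
................
O...O......O...O
O...O......O...O
................
................
................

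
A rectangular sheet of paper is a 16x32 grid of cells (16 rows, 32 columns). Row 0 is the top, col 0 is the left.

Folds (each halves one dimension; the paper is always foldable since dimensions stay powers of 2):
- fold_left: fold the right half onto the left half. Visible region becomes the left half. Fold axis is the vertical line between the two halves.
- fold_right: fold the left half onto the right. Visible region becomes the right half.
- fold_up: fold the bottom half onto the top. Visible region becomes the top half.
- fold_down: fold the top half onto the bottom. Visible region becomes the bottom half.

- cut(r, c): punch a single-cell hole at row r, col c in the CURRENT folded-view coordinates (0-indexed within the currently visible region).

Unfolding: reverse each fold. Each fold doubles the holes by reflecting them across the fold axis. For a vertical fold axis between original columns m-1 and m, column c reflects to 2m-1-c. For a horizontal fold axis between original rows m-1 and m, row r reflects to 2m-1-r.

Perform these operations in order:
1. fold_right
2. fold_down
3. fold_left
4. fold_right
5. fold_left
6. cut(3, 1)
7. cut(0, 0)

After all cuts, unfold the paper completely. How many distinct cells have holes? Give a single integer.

Op 1 fold_right: fold axis v@16; visible region now rows[0,16) x cols[16,32) = 16x16
Op 2 fold_down: fold axis h@8; visible region now rows[8,16) x cols[16,32) = 8x16
Op 3 fold_left: fold axis v@24; visible region now rows[8,16) x cols[16,24) = 8x8
Op 4 fold_right: fold axis v@20; visible region now rows[8,16) x cols[20,24) = 8x4
Op 5 fold_left: fold axis v@22; visible region now rows[8,16) x cols[20,22) = 8x2
Op 6 cut(3, 1): punch at orig (11,21); cuts so far [(11, 21)]; region rows[8,16) x cols[20,22) = 8x2
Op 7 cut(0, 0): punch at orig (8,20); cuts so far [(8, 20), (11, 21)]; region rows[8,16) x cols[20,22) = 8x2
Unfold 1 (reflect across v@22): 4 holes -> [(8, 20), (8, 23), (11, 21), (11, 22)]
Unfold 2 (reflect across v@20): 8 holes -> [(8, 16), (8, 19), (8, 20), (8, 23), (11, 17), (11, 18), (11, 21), (11, 22)]
Unfold 3 (reflect across v@24): 16 holes -> [(8, 16), (8, 19), (8, 20), (8, 23), (8, 24), (8, 27), (8, 28), (8, 31), (11, 17), (11, 18), (11, 21), (11, 22), (11, 25), (11, 26), (11, 29), (11, 30)]
Unfold 4 (reflect across h@8): 32 holes -> [(4, 17), (4, 18), (4, 21), (4, 22), (4, 25), (4, 26), (4, 29), (4, 30), (7, 16), (7, 19), (7, 20), (7, 23), (7, 24), (7, 27), (7, 28), (7, 31), (8, 16), (8, 19), (8, 20), (8, 23), (8, 24), (8, 27), (8, 28), (8, 31), (11, 17), (11, 18), (11, 21), (11, 22), (11, 25), (11, 26), (11, 29), (11, 30)]
Unfold 5 (reflect across v@16): 64 holes -> [(4, 1), (4, 2), (4, 5), (4, 6), (4, 9), (4, 10), (4, 13), (4, 14), (4, 17), (4, 18), (4, 21), (4, 22), (4, 25), (4, 26), (4, 29), (4, 30), (7, 0), (7, 3), (7, 4), (7, 7), (7, 8), (7, 11), (7, 12), (7, 15), (7, 16), (7, 19), (7, 20), (7, 23), (7, 24), (7, 27), (7, 28), (7, 31), (8, 0), (8, 3), (8, 4), (8, 7), (8, 8), (8, 11), (8, 12), (8, 15), (8, 16), (8, 19), (8, 20), (8, 23), (8, 24), (8, 27), (8, 28), (8, 31), (11, 1), (11, 2), (11, 5), (11, 6), (11, 9), (11, 10), (11, 13), (11, 14), (11, 17), (11, 18), (11, 21), (11, 22), (11, 25), (11, 26), (11, 29), (11, 30)]

Answer: 64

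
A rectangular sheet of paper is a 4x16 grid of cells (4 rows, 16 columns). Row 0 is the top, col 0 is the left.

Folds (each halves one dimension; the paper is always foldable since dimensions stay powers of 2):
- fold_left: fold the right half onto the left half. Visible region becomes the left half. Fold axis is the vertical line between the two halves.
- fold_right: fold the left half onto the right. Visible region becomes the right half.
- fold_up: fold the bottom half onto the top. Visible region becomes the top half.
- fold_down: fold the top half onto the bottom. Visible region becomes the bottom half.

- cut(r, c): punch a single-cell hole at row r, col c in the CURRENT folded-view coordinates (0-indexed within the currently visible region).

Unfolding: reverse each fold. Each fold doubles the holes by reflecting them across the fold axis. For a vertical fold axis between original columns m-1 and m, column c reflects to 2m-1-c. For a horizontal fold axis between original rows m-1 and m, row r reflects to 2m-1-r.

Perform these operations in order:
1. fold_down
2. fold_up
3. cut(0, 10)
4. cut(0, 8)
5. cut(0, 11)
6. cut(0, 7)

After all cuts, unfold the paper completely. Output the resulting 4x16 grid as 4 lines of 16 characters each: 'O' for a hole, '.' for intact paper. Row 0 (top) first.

Answer: .......OO.OO....
.......OO.OO....
.......OO.OO....
.......OO.OO....

Derivation:
Op 1 fold_down: fold axis h@2; visible region now rows[2,4) x cols[0,16) = 2x16
Op 2 fold_up: fold axis h@3; visible region now rows[2,3) x cols[0,16) = 1x16
Op 3 cut(0, 10): punch at orig (2,10); cuts so far [(2, 10)]; region rows[2,3) x cols[0,16) = 1x16
Op 4 cut(0, 8): punch at orig (2,8); cuts so far [(2, 8), (2, 10)]; region rows[2,3) x cols[0,16) = 1x16
Op 5 cut(0, 11): punch at orig (2,11); cuts so far [(2, 8), (2, 10), (2, 11)]; region rows[2,3) x cols[0,16) = 1x16
Op 6 cut(0, 7): punch at orig (2,7); cuts so far [(2, 7), (2, 8), (2, 10), (2, 11)]; region rows[2,3) x cols[0,16) = 1x16
Unfold 1 (reflect across h@3): 8 holes -> [(2, 7), (2, 8), (2, 10), (2, 11), (3, 7), (3, 8), (3, 10), (3, 11)]
Unfold 2 (reflect across h@2): 16 holes -> [(0, 7), (0, 8), (0, 10), (0, 11), (1, 7), (1, 8), (1, 10), (1, 11), (2, 7), (2, 8), (2, 10), (2, 11), (3, 7), (3, 8), (3, 10), (3, 11)]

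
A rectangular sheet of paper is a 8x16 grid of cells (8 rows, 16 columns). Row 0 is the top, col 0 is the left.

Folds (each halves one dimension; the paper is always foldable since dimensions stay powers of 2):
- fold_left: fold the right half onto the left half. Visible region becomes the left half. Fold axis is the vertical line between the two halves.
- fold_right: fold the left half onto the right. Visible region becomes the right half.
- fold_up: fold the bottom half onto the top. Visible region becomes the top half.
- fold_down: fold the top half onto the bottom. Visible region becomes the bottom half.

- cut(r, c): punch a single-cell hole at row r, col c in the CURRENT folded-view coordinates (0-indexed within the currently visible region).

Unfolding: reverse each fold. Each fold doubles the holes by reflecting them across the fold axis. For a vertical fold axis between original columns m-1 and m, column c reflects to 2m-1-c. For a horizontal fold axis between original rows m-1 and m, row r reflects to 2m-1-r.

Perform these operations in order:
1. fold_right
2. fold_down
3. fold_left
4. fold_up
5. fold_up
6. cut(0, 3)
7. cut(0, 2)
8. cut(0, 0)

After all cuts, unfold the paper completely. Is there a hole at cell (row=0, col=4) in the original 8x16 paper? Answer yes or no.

Op 1 fold_right: fold axis v@8; visible region now rows[0,8) x cols[8,16) = 8x8
Op 2 fold_down: fold axis h@4; visible region now rows[4,8) x cols[8,16) = 4x8
Op 3 fold_left: fold axis v@12; visible region now rows[4,8) x cols[8,12) = 4x4
Op 4 fold_up: fold axis h@6; visible region now rows[4,6) x cols[8,12) = 2x4
Op 5 fold_up: fold axis h@5; visible region now rows[4,5) x cols[8,12) = 1x4
Op 6 cut(0, 3): punch at orig (4,11); cuts so far [(4, 11)]; region rows[4,5) x cols[8,12) = 1x4
Op 7 cut(0, 2): punch at orig (4,10); cuts so far [(4, 10), (4, 11)]; region rows[4,5) x cols[8,12) = 1x4
Op 8 cut(0, 0): punch at orig (4,8); cuts so far [(4, 8), (4, 10), (4, 11)]; region rows[4,5) x cols[8,12) = 1x4
Unfold 1 (reflect across h@5): 6 holes -> [(4, 8), (4, 10), (4, 11), (5, 8), (5, 10), (5, 11)]
Unfold 2 (reflect across h@6): 12 holes -> [(4, 8), (4, 10), (4, 11), (5, 8), (5, 10), (5, 11), (6, 8), (6, 10), (6, 11), (7, 8), (7, 10), (7, 11)]
Unfold 3 (reflect across v@12): 24 holes -> [(4, 8), (4, 10), (4, 11), (4, 12), (4, 13), (4, 15), (5, 8), (5, 10), (5, 11), (5, 12), (5, 13), (5, 15), (6, 8), (6, 10), (6, 11), (6, 12), (6, 13), (6, 15), (7, 8), (7, 10), (7, 11), (7, 12), (7, 13), (7, 15)]
Unfold 4 (reflect across h@4): 48 holes -> [(0, 8), (0, 10), (0, 11), (0, 12), (0, 13), (0, 15), (1, 8), (1, 10), (1, 11), (1, 12), (1, 13), (1, 15), (2, 8), (2, 10), (2, 11), (2, 12), (2, 13), (2, 15), (3, 8), (3, 10), (3, 11), (3, 12), (3, 13), (3, 15), (4, 8), (4, 10), (4, 11), (4, 12), (4, 13), (4, 15), (5, 8), (5, 10), (5, 11), (5, 12), (5, 13), (5, 15), (6, 8), (6, 10), (6, 11), (6, 12), (6, 13), (6, 15), (7, 8), (7, 10), (7, 11), (7, 12), (7, 13), (7, 15)]
Unfold 5 (reflect across v@8): 96 holes -> [(0, 0), (0, 2), (0, 3), (0, 4), (0, 5), (0, 7), (0, 8), (0, 10), (0, 11), (0, 12), (0, 13), (0, 15), (1, 0), (1, 2), (1, 3), (1, 4), (1, 5), (1, 7), (1, 8), (1, 10), (1, 11), (1, 12), (1, 13), (1, 15), (2, 0), (2, 2), (2, 3), (2, 4), (2, 5), (2, 7), (2, 8), (2, 10), (2, 11), (2, 12), (2, 13), (2, 15), (3, 0), (3, 2), (3, 3), (3, 4), (3, 5), (3, 7), (3, 8), (3, 10), (3, 11), (3, 12), (3, 13), (3, 15), (4, 0), (4, 2), (4, 3), (4, 4), (4, 5), (4, 7), (4, 8), (4, 10), (4, 11), (4, 12), (4, 13), (4, 15), (5, 0), (5, 2), (5, 3), (5, 4), (5, 5), (5, 7), (5, 8), (5, 10), (5, 11), (5, 12), (5, 13), (5, 15), (6, 0), (6, 2), (6, 3), (6, 4), (6, 5), (6, 7), (6, 8), (6, 10), (6, 11), (6, 12), (6, 13), (6, 15), (7, 0), (7, 2), (7, 3), (7, 4), (7, 5), (7, 7), (7, 8), (7, 10), (7, 11), (7, 12), (7, 13), (7, 15)]
Holes: [(0, 0), (0, 2), (0, 3), (0, 4), (0, 5), (0, 7), (0, 8), (0, 10), (0, 11), (0, 12), (0, 13), (0, 15), (1, 0), (1, 2), (1, 3), (1, 4), (1, 5), (1, 7), (1, 8), (1, 10), (1, 11), (1, 12), (1, 13), (1, 15), (2, 0), (2, 2), (2, 3), (2, 4), (2, 5), (2, 7), (2, 8), (2, 10), (2, 11), (2, 12), (2, 13), (2, 15), (3, 0), (3, 2), (3, 3), (3, 4), (3, 5), (3, 7), (3, 8), (3, 10), (3, 11), (3, 12), (3, 13), (3, 15), (4, 0), (4, 2), (4, 3), (4, 4), (4, 5), (4, 7), (4, 8), (4, 10), (4, 11), (4, 12), (4, 13), (4, 15), (5, 0), (5, 2), (5, 3), (5, 4), (5, 5), (5, 7), (5, 8), (5, 10), (5, 11), (5, 12), (5, 13), (5, 15), (6, 0), (6, 2), (6, 3), (6, 4), (6, 5), (6, 7), (6, 8), (6, 10), (6, 11), (6, 12), (6, 13), (6, 15), (7, 0), (7, 2), (7, 3), (7, 4), (7, 5), (7, 7), (7, 8), (7, 10), (7, 11), (7, 12), (7, 13), (7, 15)]

Answer: yes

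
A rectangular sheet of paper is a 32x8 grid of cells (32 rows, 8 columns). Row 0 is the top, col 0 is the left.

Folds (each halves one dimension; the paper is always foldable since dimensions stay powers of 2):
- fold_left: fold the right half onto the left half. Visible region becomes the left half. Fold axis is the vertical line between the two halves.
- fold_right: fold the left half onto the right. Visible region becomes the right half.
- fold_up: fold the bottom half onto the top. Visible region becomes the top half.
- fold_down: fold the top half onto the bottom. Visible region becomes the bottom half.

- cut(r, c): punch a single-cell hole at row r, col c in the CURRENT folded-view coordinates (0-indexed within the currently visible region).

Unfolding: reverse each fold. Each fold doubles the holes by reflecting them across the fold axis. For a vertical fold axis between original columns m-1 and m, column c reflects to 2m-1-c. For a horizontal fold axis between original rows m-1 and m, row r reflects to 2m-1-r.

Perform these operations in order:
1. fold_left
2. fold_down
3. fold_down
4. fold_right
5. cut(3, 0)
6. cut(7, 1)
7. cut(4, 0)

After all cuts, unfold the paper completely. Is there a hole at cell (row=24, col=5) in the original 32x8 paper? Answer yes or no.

Op 1 fold_left: fold axis v@4; visible region now rows[0,32) x cols[0,4) = 32x4
Op 2 fold_down: fold axis h@16; visible region now rows[16,32) x cols[0,4) = 16x4
Op 3 fold_down: fold axis h@24; visible region now rows[24,32) x cols[0,4) = 8x4
Op 4 fold_right: fold axis v@2; visible region now rows[24,32) x cols[2,4) = 8x2
Op 5 cut(3, 0): punch at orig (27,2); cuts so far [(27, 2)]; region rows[24,32) x cols[2,4) = 8x2
Op 6 cut(7, 1): punch at orig (31,3); cuts so far [(27, 2), (31, 3)]; region rows[24,32) x cols[2,4) = 8x2
Op 7 cut(4, 0): punch at orig (28,2); cuts so far [(27, 2), (28, 2), (31, 3)]; region rows[24,32) x cols[2,4) = 8x2
Unfold 1 (reflect across v@2): 6 holes -> [(27, 1), (27, 2), (28, 1), (28, 2), (31, 0), (31, 3)]
Unfold 2 (reflect across h@24): 12 holes -> [(16, 0), (16, 3), (19, 1), (19, 2), (20, 1), (20, 2), (27, 1), (27, 2), (28, 1), (28, 2), (31, 0), (31, 3)]
Unfold 3 (reflect across h@16): 24 holes -> [(0, 0), (0, 3), (3, 1), (3, 2), (4, 1), (4, 2), (11, 1), (11, 2), (12, 1), (12, 2), (15, 0), (15, 3), (16, 0), (16, 3), (19, 1), (19, 2), (20, 1), (20, 2), (27, 1), (27, 2), (28, 1), (28, 2), (31, 0), (31, 3)]
Unfold 4 (reflect across v@4): 48 holes -> [(0, 0), (0, 3), (0, 4), (0, 7), (3, 1), (3, 2), (3, 5), (3, 6), (4, 1), (4, 2), (4, 5), (4, 6), (11, 1), (11, 2), (11, 5), (11, 6), (12, 1), (12, 2), (12, 5), (12, 6), (15, 0), (15, 3), (15, 4), (15, 7), (16, 0), (16, 3), (16, 4), (16, 7), (19, 1), (19, 2), (19, 5), (19, 6), (20, 1), (20, 2), (20, 5), (20, 6), (27, 1), (27, 2), (27, 5), (27, 6), (28, 1), (28, 2), (28, 5), (28, 6), (31, 0), (31, 3), (31, 4), (31, 7)]
Holes: [(0, 0), (0, 3), (0, 4), (0, 7), (3, 1), (3, 2), (3, 5), (3, 6), (4, 1), (4, 2), (4, 5), (4, 6), (11, 1), (11, 2), (11, 5), (11, 6), (12, 1), (12, 2), (12, 5), (12, 6), (15, 0), (15, 3), (15, 4), (15, 7), (16, 0), (16, 3), (16, 4), (16, 7), (19, 1), (19, 2), (19, 5), (19, 6), (20, 1), (20, 2), (20, 5), (20, 6), (27, 1), (27, 2), (27, 5), (27, 6), (28, 1), (28, 2), (28, 5), (28, 6), (31, 0), (31, 3), (31, 4), (31, 7)]

Answer: no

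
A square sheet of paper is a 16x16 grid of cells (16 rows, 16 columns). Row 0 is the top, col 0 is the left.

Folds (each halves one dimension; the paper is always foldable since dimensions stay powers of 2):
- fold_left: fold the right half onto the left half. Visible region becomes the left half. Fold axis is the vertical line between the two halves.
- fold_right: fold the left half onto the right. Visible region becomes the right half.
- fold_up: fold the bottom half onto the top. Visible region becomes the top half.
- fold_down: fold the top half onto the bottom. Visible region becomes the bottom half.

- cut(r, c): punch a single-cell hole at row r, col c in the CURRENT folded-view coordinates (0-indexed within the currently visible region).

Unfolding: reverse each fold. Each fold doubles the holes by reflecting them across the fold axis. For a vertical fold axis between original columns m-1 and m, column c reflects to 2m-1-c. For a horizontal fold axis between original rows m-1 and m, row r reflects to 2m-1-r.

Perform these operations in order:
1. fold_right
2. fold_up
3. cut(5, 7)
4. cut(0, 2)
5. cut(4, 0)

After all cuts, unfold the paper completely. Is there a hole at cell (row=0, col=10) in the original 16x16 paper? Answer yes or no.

Answer: yes

Derivation:
Op 1 fold_right: fold axis v@8; visible region now rows[0,16) x cols[8,16) = 16x8
Op 2 fold_up: fold axis h@8; visible region now rows[0,8) x cols[8,16) = 8x8
Op 3 cut(5, 7): punch at orig (5,15); cuts so far [(5, 15)]; region rows[0,8) x cols[8,16) = 8x8
Op 4 cut(0, 2): punch at orig (0,10); cuts so far [(0, 10), (5, 15)]; region rows[0,8) x cols[8,16) = 8x8
Op 5 cut(4, 0): punch at orig (4,8); cuts so far [(0, 10), (4, 8), (5, 15)]; region rows[0,8) x cols[8,16) = 8x8
Unfold 1 (reflect across h@8): 6 holes -> [(0, 10), (4, 8), (5, 15), (10, 15), (11, 8), (15, 10)]
Unfold 2 (reflect across v@8): 12 holes -> [(0, 5), (0, 10), (4, 7), (4, 8), (5, 0), (5, 15), (10, 0), (10, 15), (11, 7), (11, 8), (15, 5), (15, 10)]
Holes: [(0, 5), (0, 10), (4, 7), (4, 8), (5, 0), (5, 15), (10, 0), (10, 15), (11, 7), (11, 8), (15, 5), (15, 10)]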